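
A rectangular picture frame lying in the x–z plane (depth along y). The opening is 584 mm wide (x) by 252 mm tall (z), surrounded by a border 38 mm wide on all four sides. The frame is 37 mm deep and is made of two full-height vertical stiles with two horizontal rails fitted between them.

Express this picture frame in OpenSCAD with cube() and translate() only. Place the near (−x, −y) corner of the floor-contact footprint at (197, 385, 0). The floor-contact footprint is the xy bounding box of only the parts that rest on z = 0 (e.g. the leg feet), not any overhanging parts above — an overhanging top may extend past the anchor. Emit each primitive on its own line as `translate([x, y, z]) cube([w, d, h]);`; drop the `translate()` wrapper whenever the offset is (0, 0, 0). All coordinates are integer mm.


translate([197, 385, 0]) cube([38, 37, 328]);
translate([819, 385, 0]) cube([38, 37, 328]);
translate([235, 385, 0]) cube([584, 37, 38]);
translate([235, 385, 290]) cube([584, 37, 38]);


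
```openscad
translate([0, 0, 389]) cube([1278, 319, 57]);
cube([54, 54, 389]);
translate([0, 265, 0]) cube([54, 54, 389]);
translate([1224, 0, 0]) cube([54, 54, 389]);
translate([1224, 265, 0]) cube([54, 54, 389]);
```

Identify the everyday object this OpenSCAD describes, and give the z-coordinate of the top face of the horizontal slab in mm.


A bench. The seat-top height is 446 mm.

A long slab on four corner posts — a bench. The slab sits at z = 389 with thickness 57, so the top is 389 + 57 = 446 mm.


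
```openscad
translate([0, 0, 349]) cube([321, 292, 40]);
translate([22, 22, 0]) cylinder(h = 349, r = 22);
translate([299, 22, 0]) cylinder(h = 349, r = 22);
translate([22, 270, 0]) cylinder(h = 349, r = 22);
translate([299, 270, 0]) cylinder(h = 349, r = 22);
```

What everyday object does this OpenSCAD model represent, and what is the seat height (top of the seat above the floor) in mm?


A stool. The seat height is 389 mm.

A 321×292×40 slab at z = 349 on four corner cylinders — a stool. The seat top is 349 + 40 = 389 mm.


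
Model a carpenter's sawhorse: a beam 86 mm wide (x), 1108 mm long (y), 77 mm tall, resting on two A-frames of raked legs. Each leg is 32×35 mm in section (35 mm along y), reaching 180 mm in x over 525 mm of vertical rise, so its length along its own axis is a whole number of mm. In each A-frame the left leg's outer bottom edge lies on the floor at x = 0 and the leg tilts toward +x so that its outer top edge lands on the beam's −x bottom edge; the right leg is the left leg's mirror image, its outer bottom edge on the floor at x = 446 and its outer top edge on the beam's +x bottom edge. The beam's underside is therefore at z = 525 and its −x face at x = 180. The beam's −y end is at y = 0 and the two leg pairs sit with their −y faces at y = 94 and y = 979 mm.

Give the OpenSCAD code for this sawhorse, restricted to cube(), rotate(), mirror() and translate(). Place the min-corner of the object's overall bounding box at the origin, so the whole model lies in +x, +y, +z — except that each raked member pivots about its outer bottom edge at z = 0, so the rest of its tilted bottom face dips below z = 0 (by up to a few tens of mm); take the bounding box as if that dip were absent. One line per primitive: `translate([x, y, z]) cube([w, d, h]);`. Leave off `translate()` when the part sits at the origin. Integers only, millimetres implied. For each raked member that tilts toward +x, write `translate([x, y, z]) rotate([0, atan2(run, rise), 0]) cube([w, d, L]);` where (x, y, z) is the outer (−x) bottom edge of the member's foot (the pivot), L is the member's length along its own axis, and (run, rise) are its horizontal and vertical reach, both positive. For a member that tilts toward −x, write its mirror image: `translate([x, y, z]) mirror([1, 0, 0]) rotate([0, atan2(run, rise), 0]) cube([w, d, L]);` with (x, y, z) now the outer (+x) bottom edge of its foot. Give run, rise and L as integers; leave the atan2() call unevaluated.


translate([180, 0, 525]) cube([86, 1108, 77]);
translate([0, 94, 0]) rotate([0, atan2(180, 525), 0]) cube([32, 35, 555]);
translate([446, 94, 0]) mirror([1, 0, 0]) rotate([0, atan2(180, 525), 0]) cube([32, 35, 555]);
translate([0, 979, 0]) rotate([0, atan2(180, 525), 0]) cube([32, 35, 555]);
translate([446, 979, 0]) mirror([1, 0, 0]) rotate([0, atan2(180, 525), 0]) cube([32, 35, 555]);


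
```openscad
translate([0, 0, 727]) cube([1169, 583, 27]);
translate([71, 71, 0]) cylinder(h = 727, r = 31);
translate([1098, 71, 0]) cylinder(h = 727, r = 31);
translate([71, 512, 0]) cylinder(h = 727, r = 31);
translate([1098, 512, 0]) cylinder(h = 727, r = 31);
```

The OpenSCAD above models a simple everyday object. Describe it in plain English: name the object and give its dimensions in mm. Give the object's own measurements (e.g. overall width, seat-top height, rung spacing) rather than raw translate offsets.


A table: top 1169 mm (x) × 583 mm (y), 27 mm thick, upper face at z = 754 mm, on four round legs of 62 mm diameter, each leg's bounding box inset 40 mm from the nearest pair of top edges from z = 0 to the bottom of the top.


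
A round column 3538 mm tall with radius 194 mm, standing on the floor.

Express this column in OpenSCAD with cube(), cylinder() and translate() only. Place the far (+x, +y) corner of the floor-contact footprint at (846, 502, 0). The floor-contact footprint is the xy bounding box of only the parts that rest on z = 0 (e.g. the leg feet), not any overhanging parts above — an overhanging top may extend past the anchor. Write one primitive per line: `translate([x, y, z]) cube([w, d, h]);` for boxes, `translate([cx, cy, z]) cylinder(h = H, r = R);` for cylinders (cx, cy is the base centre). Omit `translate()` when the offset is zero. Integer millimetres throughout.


translate([652, 308, 0]) cylinder(h = 3538, r = 194);


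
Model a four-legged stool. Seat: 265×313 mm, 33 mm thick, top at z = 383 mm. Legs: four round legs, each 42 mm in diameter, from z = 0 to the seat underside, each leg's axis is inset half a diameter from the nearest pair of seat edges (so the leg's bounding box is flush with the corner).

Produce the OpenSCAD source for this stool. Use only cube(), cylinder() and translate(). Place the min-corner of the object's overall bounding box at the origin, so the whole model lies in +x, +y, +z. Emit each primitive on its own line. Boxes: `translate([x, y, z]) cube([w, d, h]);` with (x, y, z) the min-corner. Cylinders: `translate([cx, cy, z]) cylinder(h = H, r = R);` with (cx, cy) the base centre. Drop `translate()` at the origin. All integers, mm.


translate([0, 0, 350]) cube([265, 313, 33]);
translate([21, 21, 0]) cylinder(h = 350, r = 21);
translate([244, 21, 0]) cylinder(h = 350, r = 21);
translate([21, 292, 0]) cylinder(h = 350, r = 21);
translate([244, 292, 0]) cylinder(h = 350, r = 21);


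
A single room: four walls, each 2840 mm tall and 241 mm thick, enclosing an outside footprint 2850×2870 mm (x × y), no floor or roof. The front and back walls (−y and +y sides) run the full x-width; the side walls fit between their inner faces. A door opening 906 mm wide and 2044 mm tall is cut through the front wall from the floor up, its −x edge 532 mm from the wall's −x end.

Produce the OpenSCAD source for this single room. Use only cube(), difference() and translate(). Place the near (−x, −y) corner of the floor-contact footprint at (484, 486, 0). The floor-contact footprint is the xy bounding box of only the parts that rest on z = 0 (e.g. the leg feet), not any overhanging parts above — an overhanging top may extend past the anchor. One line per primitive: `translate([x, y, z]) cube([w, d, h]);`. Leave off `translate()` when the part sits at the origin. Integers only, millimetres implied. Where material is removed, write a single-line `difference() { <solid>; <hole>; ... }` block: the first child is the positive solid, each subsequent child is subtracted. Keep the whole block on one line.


difference() { translate([484, 486, 0]) cube([2850, 241, 2840]); translate([1016, 486, 0]) cube([906, 241, 2044]); }
translate([484, 3115, 0]) cube([2850, 241, 2840]);
translate([484, 727, 0]) cube([241, 2388, 2840]);
translate([3093, 727, 0]) cube([241, 2388, 2840]);


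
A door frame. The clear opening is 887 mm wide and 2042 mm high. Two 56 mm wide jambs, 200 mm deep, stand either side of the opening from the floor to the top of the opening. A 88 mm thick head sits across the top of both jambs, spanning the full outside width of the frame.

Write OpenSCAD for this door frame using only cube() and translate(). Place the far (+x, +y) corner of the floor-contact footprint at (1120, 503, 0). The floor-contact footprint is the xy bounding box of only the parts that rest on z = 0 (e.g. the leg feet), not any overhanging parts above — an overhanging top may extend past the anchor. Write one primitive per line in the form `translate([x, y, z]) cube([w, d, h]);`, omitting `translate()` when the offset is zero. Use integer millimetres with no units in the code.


translate([121, 303, 0]) cube([56, 200, 2042]);
translate([1064, 303, 0]) cube([56, 200, 2042]);
translate([121, 303, 2042]) cube([999, 200, 88]);


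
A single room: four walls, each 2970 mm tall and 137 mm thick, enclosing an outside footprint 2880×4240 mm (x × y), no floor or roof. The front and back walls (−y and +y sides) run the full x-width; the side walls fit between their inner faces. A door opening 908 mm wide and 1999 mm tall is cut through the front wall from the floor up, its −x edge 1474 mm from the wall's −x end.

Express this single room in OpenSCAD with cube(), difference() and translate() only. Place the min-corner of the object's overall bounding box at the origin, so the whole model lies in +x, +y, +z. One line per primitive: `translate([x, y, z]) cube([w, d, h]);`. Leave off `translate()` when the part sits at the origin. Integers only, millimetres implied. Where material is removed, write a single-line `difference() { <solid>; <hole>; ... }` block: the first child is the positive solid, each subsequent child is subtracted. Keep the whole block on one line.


difference() { cube([2880, 137, 2970]); translate([1474, 0, 0]) cube([908, 137, 1999]); }
translate([0, 4103, 0]) cube([2880, 137, 2970]);
translate([0, 137, 0]) cube([137, 3966, 2970]);
translate([2743, 137, 0]) cube([137, 3966, 2970]);


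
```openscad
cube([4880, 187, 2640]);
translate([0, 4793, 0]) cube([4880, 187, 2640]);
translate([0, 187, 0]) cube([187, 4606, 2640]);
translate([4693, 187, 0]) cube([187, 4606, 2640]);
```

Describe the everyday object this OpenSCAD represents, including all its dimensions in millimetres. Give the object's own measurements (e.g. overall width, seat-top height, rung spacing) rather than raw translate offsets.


The wall frame of a small rectangular building: four walls, each 2640 mm tall and 187 mm thick, enclosing a footprint 4880 mm (x) by 4980 mm (y) outside-to-outside, with no floor or roof. The front and back walls (the −y and +y sides) span the full width; the two side walls fit between them.


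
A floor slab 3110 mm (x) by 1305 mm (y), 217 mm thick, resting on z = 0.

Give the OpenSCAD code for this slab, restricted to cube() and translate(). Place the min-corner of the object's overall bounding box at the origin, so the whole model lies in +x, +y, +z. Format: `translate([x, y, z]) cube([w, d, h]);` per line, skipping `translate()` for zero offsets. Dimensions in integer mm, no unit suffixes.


cube([3110, 1305, 217]);


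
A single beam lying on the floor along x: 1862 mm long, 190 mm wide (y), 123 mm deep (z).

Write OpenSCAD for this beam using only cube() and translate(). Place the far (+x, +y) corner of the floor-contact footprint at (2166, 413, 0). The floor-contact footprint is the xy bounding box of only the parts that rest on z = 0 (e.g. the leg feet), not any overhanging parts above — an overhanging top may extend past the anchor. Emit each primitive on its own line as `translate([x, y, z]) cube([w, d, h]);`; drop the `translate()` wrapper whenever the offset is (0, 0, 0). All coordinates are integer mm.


translate([304, 223, 0]) cube([1862, 190, 123]);


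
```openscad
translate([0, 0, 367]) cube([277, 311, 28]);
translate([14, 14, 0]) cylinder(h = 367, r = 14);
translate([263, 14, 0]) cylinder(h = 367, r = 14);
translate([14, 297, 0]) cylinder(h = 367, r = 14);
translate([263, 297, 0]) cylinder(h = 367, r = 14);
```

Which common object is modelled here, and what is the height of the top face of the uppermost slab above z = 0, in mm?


A stool. The seat height is 395 mm.

A 277×311×28 slab at z = 367 on four corner cylinders — a stool. The seat top is 367 + 28 = 395 mm.


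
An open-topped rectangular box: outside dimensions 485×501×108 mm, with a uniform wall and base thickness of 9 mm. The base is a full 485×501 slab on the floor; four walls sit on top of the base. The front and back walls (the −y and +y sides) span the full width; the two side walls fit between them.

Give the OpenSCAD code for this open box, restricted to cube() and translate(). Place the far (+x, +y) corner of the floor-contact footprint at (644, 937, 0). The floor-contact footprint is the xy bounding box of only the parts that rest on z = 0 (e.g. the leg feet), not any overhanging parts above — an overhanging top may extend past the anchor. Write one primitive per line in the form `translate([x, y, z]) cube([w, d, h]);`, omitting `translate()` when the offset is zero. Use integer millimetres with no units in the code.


translate([159, 436, 0]) cube([485, 501, 9]);
translate([159, 436, 9]) cube([485, 9, 99]);
translate([159, 928, 9]) cube([485, 9, 99]);
translate([159, 445, 9]) cube([9, 483, 99]);
translate([635, 445, 9]) cube([9, 483, 99]);


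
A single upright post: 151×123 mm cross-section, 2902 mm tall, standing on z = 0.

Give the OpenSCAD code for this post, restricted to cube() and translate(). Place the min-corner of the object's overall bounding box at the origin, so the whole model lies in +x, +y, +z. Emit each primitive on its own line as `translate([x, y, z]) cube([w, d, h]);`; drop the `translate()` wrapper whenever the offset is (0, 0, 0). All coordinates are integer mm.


cube([151, 123, 2902]);


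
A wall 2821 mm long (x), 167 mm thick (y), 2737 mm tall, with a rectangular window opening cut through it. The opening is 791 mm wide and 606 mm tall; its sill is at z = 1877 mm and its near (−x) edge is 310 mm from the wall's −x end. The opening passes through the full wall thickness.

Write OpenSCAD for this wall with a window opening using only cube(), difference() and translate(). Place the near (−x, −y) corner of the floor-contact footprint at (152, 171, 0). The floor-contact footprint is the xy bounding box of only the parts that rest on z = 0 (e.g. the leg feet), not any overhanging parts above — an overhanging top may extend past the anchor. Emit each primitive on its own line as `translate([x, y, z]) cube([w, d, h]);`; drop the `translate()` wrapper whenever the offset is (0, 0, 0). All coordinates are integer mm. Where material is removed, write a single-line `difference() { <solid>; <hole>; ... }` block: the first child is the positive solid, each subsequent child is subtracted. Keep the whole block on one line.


difference() { translate([152, 171, 0]) cube([2821, 167, 2737]); translate([462, 171, 1877]) cube([791, 167, 606]); }


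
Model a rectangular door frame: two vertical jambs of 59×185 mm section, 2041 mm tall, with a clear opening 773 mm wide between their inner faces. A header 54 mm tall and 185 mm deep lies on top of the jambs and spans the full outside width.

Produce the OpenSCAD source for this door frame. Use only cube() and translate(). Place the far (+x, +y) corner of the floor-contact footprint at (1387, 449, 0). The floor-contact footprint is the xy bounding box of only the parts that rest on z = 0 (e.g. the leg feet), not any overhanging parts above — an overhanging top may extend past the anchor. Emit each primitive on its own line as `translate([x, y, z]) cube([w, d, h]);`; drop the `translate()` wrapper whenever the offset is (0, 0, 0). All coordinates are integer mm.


translate([496, 264, 0]) cube([59, 185, 2041]);
translate([1328, 264, 0]) cube([59, 185, 2041]);
translate([496, 264, 2041]) cube([891, 185, 54]);


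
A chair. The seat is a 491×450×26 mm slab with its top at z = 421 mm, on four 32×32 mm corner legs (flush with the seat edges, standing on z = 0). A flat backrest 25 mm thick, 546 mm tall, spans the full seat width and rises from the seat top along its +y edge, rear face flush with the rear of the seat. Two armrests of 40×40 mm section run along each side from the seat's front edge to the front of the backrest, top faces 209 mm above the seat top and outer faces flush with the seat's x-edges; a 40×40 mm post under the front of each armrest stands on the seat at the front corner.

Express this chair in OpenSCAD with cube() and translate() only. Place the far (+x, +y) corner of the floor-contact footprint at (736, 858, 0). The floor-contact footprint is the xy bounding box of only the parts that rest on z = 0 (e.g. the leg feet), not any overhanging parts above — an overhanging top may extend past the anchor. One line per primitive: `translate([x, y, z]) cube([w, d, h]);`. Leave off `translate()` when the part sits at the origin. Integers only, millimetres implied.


translate([245, 408, 395]) cube([491, 450, 26]);
translate([245, 408, 0]) cube([32, 32, 395]);
translate([704, 408, 0]) cube([32, 32, 395]);
translate([245, 826, 0]) cube([32, 32, 395]);
translate([704, 826, 0]) cube([32, 32, 395]);
translate([245, 833, 421]) cube([491, 25, 546]);
translate([245, 408, 590]) cube([40, 425, 40]);
translate([696, 408, 590]) cube([40, 425, 40]);
translate([245, 408, 421]) cube([40, 40, 169]);
translate([696, 408, 421]) cube([40, 40, 169]);


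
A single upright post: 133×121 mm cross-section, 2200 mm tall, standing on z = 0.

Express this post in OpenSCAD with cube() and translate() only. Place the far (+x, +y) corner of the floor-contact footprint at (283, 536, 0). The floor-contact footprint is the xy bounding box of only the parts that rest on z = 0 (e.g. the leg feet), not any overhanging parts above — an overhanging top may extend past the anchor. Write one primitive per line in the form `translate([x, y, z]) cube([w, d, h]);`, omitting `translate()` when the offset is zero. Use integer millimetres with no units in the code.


translate([150, 415, 0]) cube([133, 121, 2200]);


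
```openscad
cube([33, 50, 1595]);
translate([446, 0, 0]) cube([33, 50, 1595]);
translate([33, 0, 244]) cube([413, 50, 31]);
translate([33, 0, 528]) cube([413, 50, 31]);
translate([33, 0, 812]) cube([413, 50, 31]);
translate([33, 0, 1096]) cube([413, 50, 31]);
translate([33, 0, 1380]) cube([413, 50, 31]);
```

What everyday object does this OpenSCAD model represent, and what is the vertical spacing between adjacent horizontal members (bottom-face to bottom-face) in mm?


A ladder. The rung spacing is 284 mm.

Two tall 33×50 posts with 5 short bars between them — a ladder. Adjacent rungs sit at z = 244 and z = 528, so the spacing is 528 − 244 = 284 mm.


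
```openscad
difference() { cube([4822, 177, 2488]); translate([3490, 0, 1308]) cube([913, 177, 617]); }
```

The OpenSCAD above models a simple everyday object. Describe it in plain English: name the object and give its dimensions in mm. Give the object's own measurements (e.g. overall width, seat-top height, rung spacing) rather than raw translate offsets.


A wall 4822 mm long (x), 177 mm thick (y), 2488 mm tall, with a rectangular window opening cut through it. The opening is 913 mm wide and 617 mm tall; its sill is at z = 1308 mm and its near (−x) edge is 3490 mm from the wall's −x end. The opening passes through the full wall thickness.


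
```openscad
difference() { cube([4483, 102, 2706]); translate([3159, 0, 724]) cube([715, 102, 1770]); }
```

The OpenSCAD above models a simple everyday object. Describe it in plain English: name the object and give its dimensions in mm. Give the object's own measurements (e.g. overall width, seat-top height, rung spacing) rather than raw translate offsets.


A wall 4483 mm long (x), 102 mm thick (y), 2706 mm tall, with a rectangular window opening cut through it. The opening is 715 mm wide and 1770 mm tall; its sill is at z = 724 mm and its near (−x) edge is 3159 mm from the wall's −x end. The opening passes through the full wall thickness.


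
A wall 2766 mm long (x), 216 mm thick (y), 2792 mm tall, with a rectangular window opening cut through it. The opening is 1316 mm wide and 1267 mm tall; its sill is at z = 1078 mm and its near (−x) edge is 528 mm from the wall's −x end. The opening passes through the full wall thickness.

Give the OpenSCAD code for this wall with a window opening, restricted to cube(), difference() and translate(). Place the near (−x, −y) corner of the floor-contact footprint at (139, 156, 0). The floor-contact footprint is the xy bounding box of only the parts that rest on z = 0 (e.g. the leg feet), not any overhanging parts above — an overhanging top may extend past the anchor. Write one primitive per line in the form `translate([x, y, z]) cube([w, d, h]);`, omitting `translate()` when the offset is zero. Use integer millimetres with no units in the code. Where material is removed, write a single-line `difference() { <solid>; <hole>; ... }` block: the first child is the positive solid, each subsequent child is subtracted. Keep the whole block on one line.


difference() { translate([139, 156, 0]) cube([2766, 216, 2792]); translate([667, 156, 1078]) cube([1316, 216, 1267]); }


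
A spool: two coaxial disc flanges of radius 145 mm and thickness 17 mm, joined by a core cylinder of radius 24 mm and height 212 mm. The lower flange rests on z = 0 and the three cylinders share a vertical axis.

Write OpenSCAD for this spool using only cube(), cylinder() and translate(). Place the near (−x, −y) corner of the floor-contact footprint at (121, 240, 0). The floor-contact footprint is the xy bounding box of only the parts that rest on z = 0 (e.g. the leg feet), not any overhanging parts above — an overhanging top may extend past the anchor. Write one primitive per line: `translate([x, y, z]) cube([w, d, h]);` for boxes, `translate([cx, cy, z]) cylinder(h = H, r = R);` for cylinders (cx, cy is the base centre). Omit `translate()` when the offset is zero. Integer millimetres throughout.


translate([266, 385, 0]) cylinder(h = 17, r = 145);
translate([266, 385, 17]) cylinder(h = 212, r = 24);
translate([266, 385, 229]) cylinder(h = 17, r = 145);


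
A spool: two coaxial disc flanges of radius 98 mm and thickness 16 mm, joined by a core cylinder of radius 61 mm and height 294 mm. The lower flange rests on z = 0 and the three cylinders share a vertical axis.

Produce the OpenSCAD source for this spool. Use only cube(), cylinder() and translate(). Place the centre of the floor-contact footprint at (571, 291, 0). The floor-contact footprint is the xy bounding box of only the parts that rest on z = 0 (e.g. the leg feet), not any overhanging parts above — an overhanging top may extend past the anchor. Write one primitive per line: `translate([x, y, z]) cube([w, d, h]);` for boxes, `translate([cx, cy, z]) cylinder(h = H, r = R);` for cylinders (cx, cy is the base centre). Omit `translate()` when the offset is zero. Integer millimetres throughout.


translate([571, 291, 0]) cylinder(h = 16, r = 98);
translate([571, 291, 16]) cylinder(h = 294, r = 61);
translate([571, 291, 310]) cylinder(h = 16, r = 98);


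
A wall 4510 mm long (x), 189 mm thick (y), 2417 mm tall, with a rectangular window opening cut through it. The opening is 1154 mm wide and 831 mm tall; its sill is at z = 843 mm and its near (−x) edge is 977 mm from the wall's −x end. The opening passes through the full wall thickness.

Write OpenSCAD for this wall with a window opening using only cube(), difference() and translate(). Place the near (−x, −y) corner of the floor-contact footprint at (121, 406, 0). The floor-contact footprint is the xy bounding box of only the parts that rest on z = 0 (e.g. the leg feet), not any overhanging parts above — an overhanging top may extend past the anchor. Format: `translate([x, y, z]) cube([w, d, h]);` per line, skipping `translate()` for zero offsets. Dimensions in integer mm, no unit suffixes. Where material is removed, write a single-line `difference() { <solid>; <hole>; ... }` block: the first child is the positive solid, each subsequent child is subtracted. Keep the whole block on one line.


difference() { translate([121, 406, 0]) cube([4510, 189, 2417]); translate([1098, 406, 843]) cube([1154, 189, 831]); }


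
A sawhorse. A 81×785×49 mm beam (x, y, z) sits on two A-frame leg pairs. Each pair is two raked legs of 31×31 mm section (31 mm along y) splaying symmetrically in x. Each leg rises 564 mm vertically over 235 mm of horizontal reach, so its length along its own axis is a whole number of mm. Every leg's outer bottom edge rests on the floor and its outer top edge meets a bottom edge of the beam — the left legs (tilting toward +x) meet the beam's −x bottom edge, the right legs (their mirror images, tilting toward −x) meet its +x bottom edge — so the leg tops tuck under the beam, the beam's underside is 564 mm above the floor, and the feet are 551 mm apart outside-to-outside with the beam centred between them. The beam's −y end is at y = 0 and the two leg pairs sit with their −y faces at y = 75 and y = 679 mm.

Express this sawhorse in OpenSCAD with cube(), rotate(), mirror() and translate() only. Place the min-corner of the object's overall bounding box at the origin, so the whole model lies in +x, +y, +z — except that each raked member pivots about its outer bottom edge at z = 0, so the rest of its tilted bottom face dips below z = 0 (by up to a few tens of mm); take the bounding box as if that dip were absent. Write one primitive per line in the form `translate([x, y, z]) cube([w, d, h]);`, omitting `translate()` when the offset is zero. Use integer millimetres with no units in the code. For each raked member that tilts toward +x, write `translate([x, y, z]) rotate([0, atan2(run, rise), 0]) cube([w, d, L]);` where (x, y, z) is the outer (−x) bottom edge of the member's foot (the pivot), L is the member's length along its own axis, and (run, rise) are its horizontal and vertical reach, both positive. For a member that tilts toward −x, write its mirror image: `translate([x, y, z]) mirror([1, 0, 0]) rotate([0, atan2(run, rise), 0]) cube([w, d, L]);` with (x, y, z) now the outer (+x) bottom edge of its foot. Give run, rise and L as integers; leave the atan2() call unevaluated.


translate([235, 0, 564]) cube([81, 785, 49]);
translate([0, 75, 0]) rotate([0, atan2(235, 564), 0]) cube([31, 31, 611]);
translate([551, 75, 0]) mirror([1, 0, 0]) rotate([0, atan2(235, 564), 0]) cube([31, 31, 611]);
translate([0, 679, 0]) rotate([0, atan2(235, 564), 0]) cube([31, 31, 611]);
translate([551, 679, 0]) mirror([1, 0, 0]) rotate([0, atan2(235, 564), 0]) cube([31, 31, 611]);


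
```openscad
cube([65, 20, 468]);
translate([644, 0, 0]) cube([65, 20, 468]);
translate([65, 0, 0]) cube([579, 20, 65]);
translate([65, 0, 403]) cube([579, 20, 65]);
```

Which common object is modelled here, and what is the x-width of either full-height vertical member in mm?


A picture frame. The border width is 65 mm.

Four thin pieces enclosing a rectangular opening — a picture frame. The two full-height stiles are 468 mm tall; the top rail sits at z = 403 and is 65 mm tall, so the border above the opening is 468 − 403 = 65 mm, matching the stile x-width.


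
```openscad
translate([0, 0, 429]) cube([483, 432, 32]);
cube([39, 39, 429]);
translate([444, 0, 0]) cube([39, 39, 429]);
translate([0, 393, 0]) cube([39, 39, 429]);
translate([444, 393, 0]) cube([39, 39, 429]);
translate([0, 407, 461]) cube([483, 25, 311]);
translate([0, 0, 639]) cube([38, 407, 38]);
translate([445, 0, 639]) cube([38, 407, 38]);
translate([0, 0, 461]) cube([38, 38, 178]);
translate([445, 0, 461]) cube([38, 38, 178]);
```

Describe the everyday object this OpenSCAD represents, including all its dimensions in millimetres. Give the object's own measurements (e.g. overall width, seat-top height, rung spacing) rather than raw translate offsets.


A chair. The seat is a 483×432×32 mm slab with its top at z = 461 mm, on four 39×39 mm corner legs (flush with the seat edges, standing on z = 0). A flat backrest 25 mm thick, 311 mm tall, spans the full seat width and rises from the seat top along its +y edge, rear face flush with the rear of the seat. Two armrests of 38×38 mm section run along each side from the seat's front edge to the front of the backrest, top faces 216 mm above the seat top and outer faces flush with the seat's x-edges; a 38×38 mm post under the front of each armrest stands on the seat at the front corner.


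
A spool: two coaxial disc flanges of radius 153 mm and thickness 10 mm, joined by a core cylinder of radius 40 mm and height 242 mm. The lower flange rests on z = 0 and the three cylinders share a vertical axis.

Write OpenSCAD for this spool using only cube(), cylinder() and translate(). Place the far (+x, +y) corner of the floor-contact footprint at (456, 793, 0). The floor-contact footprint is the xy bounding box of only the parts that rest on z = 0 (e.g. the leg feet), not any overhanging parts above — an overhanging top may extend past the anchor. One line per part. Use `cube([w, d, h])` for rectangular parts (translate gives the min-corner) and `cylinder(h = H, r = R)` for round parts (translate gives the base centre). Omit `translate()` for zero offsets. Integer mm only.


translate([303, 640, 0]) cylinder(h = 10, r = 153);
translate([303, 640, 10]) cylinder(h = 242, r = 40);
translate([303, 640, 252]) cylinder(h = 10, r = 153);


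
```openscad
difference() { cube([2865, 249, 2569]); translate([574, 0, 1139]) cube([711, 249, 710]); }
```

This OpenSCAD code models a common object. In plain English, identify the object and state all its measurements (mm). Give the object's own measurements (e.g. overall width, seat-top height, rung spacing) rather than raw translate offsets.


A wall 2865 mm long (x), 249 mm thick (y), 2569 mm tall, with a rectangular window opening cut through it. The opening is 711 mm wide and 710 mm tall; its sill is at z = 1139 mm and its near (−x) edge is 574 mm from the wall's −x end. The opening passes through the full wall thickness.


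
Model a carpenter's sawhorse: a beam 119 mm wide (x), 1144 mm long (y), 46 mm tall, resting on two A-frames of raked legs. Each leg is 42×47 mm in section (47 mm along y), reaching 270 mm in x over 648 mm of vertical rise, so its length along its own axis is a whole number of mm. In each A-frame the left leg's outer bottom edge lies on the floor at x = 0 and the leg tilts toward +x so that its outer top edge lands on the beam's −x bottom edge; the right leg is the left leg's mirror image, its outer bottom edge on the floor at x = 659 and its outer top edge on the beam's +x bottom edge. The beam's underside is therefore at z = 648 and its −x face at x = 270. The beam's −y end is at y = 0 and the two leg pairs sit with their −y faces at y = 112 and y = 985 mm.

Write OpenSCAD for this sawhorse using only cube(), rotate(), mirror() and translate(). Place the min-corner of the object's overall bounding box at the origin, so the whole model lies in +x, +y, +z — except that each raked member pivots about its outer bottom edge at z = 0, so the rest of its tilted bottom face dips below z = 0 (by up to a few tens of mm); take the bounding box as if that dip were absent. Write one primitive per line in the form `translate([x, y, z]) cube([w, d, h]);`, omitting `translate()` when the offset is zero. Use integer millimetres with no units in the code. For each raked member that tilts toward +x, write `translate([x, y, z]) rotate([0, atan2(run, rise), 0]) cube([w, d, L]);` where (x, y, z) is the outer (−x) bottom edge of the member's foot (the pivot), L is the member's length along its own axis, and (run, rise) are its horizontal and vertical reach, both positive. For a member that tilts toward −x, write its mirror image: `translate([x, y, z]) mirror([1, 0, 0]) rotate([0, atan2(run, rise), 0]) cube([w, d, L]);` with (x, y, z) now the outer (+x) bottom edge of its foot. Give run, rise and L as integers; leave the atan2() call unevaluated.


// leg length = √(270² + 648²) = 702
// right-leg outer foot x = 2·270 + 119 = 659
// beam min-corner = (270, 0, 648)
translate([270, 0, 648]) cube([119, 1144, 46]);
translate([0, 112, 0]) rotate([0, atan2(270, 648), 0]) cube([42, 47, 702]);
translate([659, 112, 0]) mirror([1, 0, 0]) rotate([0, atan2(270, 648), 0]) cube([42, 47, 702]);
translate([0, 985, 0]) rotate([0, atan2(270, 648), 0]) cube([42, 47, 702]);
translate([659, 985, 0]) mirror([1, 0, 0]) rotate([0, atan2(270, 648), 0]) cube([42, 47, 702]);


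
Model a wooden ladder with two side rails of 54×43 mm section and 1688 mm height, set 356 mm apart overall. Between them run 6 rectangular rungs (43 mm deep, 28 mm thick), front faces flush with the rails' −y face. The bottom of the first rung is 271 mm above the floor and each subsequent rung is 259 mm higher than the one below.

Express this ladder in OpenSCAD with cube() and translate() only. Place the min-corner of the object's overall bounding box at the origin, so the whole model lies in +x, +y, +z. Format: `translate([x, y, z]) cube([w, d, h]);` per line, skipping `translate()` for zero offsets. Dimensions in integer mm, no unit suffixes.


cube([54, 43, 1688]);
translate([302, 0, 0]) cube([54, 43, 1688]);
translate([54, 0, 271]) cube([248, 43, 28]);
translate([54, 0, 530]) cube([248, 43, 28]);
translate([54, 0, 789]) cube([248, 43, 28]);
translate([54, 0, 1048]) cube([248, 43, 28]);
translate([54, 0, 1307]) cube([248, 43, 28]);
translate([54, 0, 1566]) cube([248, 43, 28]);


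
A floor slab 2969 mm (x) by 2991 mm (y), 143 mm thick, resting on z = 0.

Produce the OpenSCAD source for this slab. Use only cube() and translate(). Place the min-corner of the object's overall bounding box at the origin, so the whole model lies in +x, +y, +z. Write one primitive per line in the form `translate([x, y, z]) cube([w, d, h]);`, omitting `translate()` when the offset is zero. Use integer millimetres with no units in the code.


cube([2969, 2991, 143]);


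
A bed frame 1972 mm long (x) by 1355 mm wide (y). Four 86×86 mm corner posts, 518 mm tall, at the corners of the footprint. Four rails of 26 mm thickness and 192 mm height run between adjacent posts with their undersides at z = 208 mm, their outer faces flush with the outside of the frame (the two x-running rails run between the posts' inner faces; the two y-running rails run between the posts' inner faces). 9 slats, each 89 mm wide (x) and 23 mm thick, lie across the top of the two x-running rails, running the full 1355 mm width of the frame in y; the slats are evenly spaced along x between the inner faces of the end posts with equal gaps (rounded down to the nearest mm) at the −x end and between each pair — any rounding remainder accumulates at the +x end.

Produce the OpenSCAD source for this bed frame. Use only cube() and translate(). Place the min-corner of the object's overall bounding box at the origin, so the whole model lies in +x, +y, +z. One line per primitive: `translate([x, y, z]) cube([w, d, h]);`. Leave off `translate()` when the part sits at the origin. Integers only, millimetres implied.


cube([86, 86, 518]);
translate([0, 1269, 0]) cube([86, 86, 518]);
translate([1886, 0, 0]) cube([86, 86, 518]);
translate([1886, 1269, 0]) cube([86, 86, 518]);
translate([86, 0, 208]) cube([1800, 26, 192]);
translate([86, 1329, 208]) cube([1800, 26, 192]);
translate([0, 86, 208]) cube([26, 1183, 192]);
translate([1946, 86, 208]) cube([26, 1183, 192]);
translate([185, 0, 400]) cube([89, 1355, 23]);
translate([373, 0, 400]) cube([89, 1355, 23]);
translate([561, 0, 400]) cube([89, 1355, 23]);
translate([749, 0, 400]) cube([89, 1355, 23]);
translate([937, 0, 400]) cube([89, 1355, 23]);
translate([1125, 0, 400]) cube([89, 1355, 23]);
translate([1313, 0, 400]) cube([89, 1355, 23]);
translate([1501, 0, 400]) cube([89, 1355, 23]);
translate([1689, 0, 400]) cube([89, 1355, 23]);


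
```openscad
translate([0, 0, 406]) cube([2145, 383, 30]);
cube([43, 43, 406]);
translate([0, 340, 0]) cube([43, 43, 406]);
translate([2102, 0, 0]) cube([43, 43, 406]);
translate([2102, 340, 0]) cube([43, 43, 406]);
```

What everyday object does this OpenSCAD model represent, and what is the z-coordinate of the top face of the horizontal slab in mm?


A bench. The seat-top height is 436 mm.

A long slab on four corner posts — a bench. The slab sits at z = 406 with thickness 30, so the top is 406 + 30 = 436 mm.


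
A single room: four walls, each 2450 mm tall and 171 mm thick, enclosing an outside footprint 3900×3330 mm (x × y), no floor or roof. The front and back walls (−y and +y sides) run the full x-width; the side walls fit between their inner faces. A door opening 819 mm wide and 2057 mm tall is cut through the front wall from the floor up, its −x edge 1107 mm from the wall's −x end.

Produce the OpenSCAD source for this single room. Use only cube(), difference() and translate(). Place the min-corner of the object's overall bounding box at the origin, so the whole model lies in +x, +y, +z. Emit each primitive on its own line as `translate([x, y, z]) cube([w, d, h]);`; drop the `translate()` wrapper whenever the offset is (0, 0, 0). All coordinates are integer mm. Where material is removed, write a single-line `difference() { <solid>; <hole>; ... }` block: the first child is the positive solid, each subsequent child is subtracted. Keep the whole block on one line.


difference() { cube([3900, 171, 2450]); translate([1107, 0, 0]) cube([819, 171, 2057]); }
translate([0, 3159, 0]) cube([3900, 171, 2450]);
translate([0, 171, 0]) cube([171, 2988, 2450]);
translate([3729, 171, 0]) cube([171, 2988, 2450]);


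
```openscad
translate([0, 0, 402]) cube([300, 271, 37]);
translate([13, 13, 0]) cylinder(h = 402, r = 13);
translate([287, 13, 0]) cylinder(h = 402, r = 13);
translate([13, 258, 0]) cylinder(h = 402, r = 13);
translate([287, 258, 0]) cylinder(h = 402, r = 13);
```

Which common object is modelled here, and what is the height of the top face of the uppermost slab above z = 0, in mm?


A stool. The seat height is 439 mm.

A 300×271×37 slab at z = 402 on four corner cylinders — a stool. The seat top is 402 + 37 = 439 mm.


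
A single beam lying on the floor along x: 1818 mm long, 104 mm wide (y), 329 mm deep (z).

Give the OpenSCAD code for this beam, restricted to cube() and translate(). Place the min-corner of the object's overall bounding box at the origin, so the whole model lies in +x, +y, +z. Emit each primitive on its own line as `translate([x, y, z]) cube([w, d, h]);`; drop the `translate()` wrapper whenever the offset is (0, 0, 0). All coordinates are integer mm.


cube([1818, 104, 329]);


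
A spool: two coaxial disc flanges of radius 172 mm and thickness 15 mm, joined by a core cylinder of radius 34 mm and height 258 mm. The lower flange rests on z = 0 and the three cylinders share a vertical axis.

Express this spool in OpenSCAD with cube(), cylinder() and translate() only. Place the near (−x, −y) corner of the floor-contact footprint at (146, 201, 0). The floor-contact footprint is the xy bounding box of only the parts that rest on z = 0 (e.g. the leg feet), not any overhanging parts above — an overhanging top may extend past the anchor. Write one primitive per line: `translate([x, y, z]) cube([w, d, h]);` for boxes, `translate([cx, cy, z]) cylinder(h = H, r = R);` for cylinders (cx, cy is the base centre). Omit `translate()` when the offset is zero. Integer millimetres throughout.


translate([318, 373, 0]) cylinder(h = 15, r = 172);
translate([318, 373, 15]) cylinder(h = 258, r = 34);
translate([318, 373, 273]) cylinder(h = 15, r = 172);
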